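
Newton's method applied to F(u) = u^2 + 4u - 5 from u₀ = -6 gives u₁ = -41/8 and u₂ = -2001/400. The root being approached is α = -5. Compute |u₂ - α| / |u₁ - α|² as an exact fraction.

u₁ - α = -41/8 - (-5) = -41/8 + 5 = -1/8, so |u₁ - α| = 1/8.
u₂ - α = -2001/400 - (-5) = -2001/400 + 5 = -1/400, so |u₂ - α| = 1/400.
|u₁ - α|² = 1/64.
Ratio = (1/400) / (1/64) = 4/25.

4/25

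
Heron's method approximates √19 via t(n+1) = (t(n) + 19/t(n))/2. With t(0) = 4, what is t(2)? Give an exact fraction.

t(1) = (4 + 19/4)/2 = 35/8.
t(2) = (35/8 + 19/(35/8))/2 = 2441/560.

2441/560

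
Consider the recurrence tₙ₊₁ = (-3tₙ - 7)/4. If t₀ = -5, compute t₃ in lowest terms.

t₁ = (-3·(-5) - 7)/4 = 2.
t₂ = (-3·2 - 7)/4 = -13/4.
t₃ = (-3·(-13/4) - 7)/4 = 11/16.

11/16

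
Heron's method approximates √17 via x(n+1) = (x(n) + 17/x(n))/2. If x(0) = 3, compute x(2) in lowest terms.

x(1) = (3 + 17/3)/2 = 13/3.
x(2) = (13/3 + 17/(13/3))/2 = 161/39.

161/39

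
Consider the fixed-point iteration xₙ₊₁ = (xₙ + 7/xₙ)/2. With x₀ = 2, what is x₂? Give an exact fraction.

233/88

x₁ = (2 + 7/2)/2 = 11/4.
x₂ = (11/4 + 7/(11/4))/2 = 233/88.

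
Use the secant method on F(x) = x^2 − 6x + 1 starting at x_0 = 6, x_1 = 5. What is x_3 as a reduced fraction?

F(6) = 1, F(5) = −4. x_2 = 5 − (−4)·(5 − 6)/((−4) − 1) = 29/5.
F(5) = −4, F(29/5) = −4/25. x_3 = (29/5) − (−4/25)·((29/5) − 5)/((−4/25) − (−4)) = 35/6.

35/6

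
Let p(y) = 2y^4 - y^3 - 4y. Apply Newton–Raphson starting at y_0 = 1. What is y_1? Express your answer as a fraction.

p'(y) = 8y^3 - 3y^2 - 4.
p(1) = -3, p'(1) = 1, so y_1 = 1 - (-3)/1 = 4.

4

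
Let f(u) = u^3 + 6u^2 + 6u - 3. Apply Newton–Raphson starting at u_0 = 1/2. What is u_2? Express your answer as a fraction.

522137/1444167

f'(u) = 3u^2 + 12u + 6.
f(1/2) = 13/8, f'(1/2) = 51/4, so u_1 = (1/2) - (13/8)/(51/4) = 19/51.
f(19/51) = 15886/132651, f'(19/51) = 9439/867, so u_2 = (19/51) - (15886/132651)/(9439/867) = 522137/1444167.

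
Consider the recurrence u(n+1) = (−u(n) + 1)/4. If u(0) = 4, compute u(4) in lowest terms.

55/256

u(1) = (−4 + 1)/4 = −3/4.
u(2) = (−(−3/4) + 1)/4 = 7/16.
u(3) = (−(7/16) + 1)/4 = 9/64.
u(4) = (−(9/64) + 1)/4 = 55/256.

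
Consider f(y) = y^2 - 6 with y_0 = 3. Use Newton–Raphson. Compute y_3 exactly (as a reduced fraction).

f'(y) = 2y.
f(3) = 3, f'(3) = 6, so y_1 = 3 - 3/6 = 5/2.
f(5/2) = 1/4, f'(5/2) = 5, so y_2 = (5/2) - (1/4)/5 = 49/20.
f(49/20) = 1/400, f'(49/20) = 49/10, so y_3 = (49/20) - (1/400)/(49/10) = 4801/1960.

4801/1960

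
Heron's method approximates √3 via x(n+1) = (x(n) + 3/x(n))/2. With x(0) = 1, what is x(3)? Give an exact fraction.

97/56

x(1) = (1 + 3/1)/2 = 2.
x(2) = (2 + 3/2)/2 = 7/4.
x(3) = (7/4 + 3/(7/4))/2 = 97/56.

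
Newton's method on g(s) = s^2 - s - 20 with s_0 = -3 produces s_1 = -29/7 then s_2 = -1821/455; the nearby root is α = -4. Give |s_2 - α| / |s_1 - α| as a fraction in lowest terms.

1/65

s_1 - α = -29/7 - (-4) = -29/7 + 4 = -1/7, so |s_1 - α| = 1/7.
s_2 - α = -1821/455 - (-4) = -1821/455 + 4 = -1/455, so |s_2 - α| = 1/455.
Ratio = (1/455) / (1/7) = 1/65.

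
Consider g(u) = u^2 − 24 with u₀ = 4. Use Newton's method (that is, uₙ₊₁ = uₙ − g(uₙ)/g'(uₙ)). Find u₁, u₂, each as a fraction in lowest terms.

g'(u) = 2u.
g(4) = −8, g'(4) = 8, so u₁ = 4 − (−8)/8 = 5.
g(5) = 1, g'(5) = 10, so u₂ = 5 − 1/10 = 49/10.

u₁ = 5, u₂ = 49/10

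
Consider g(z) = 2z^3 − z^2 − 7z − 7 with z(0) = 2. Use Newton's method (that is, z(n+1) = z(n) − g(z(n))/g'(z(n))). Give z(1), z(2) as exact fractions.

z(1) = 35/13, z(2) = 24422/9763

g'(z) = 6z^2 − 2z − 7.
g(2) = −9, g'(2) = 13, so z(1) = 2 − (−9)/13 = 35/13.
g(35/13) = 13041/2197, g'(35/13) = 5257/169, so z(2) = (35/13) − (13041/2197)/(5257/169) = 24422/9763.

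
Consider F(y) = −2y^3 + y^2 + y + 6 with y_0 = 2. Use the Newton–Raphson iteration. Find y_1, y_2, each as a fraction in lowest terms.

y_1 = 34/19, y_2 = 58802/33459

F'(y) = −6y^2 + 2y + 1.
F(2) = −4, F'(2) = −19, so y_1 = 2 − (−4)/(−19) = 34/19.
F(34/19) = −3216/6859, F'(34/19) = −5283/361, so y_2 = (34/19) − (−3216/6859)/(−5283/361) = 58802/33459.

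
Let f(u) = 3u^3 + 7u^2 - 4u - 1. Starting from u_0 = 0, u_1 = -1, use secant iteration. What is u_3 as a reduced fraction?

f(0) = -1, f(-1) = 7. u_2 = (-1) - 7·((-1) - 0)/(7 - (-1)) = -1/8.
f(-1) = 7, f(-1/8) = -203/512. u_3 = (-1/8) - (-203/512)·((-1/8) - (-1))/((-203/512) - 7) = -93/541.

-93/541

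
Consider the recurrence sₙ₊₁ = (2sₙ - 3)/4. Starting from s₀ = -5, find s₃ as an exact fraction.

-31/16

s₁ = (2·(-5) - 3)/4 = -13/4.
s₂ = (2·(-13/4) - 3)/4 = -19/8.
s₃ = (2·(-19/8) - 3)/4 = -31/16.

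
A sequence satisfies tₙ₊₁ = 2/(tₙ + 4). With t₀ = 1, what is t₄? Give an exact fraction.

t₁ = 2/(1 + 4) = 2/5.
t₂ = 2/(2/5 + 4) = 5/11.
t₃ = 2/(5/11 + 4) = 22/49.
t₄ = 2/(22/49 + 4) = 49/109.

49/109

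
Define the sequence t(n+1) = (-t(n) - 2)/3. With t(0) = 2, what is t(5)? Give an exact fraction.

-124/243

t(1) = (-2 - 2)/3 = -4/3.
t(2) = (-(-4/3) - 2)/3 = -2/9.
t(3) = (-(-2/9) - 2)/3 = -16/27.
t(4) = (-(-16/27) - 2)/3 = -38/81.
t(5) = (-(-38/81) - 2)/3 = -124/243.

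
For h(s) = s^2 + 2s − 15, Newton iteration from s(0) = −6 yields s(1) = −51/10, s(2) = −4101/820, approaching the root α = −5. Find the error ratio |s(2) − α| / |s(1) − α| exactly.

s(1) − α = −51/10 − (−5) = −51/10 + 5 = −1/10, so |s(1) − α| = 1/10.
s(2) − α = −4101/820 − (−5) = −4101/820 + 5 = −1/820, so |s(2) − α| = 1/820.
Ratio = (1/820) / (1/10) = 1/82.

1/82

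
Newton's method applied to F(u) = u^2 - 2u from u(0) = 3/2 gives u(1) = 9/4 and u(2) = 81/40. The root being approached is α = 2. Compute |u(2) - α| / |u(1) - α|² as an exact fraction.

2/5

u(1) - α = 9/4 - 2 = 1/4, so |u(1) - α| = 1/4.
u(2) - α = 81/40 - 2 = 1/40, so |u(2) - α| = 1/40.
|u(1) - α|² = 1/16.
Ratio = (1/40) / (1/16) = 2/5.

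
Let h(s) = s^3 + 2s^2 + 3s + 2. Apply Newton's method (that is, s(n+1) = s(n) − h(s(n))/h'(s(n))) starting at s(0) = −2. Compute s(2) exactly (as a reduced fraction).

h'(s) = 3s^2 + 4s + 3.
h(−2) = −4, h'(−2) = 7, so s(1) = (−2) − (−4)/7 = −10/7.
h(−10/7) = −384/343, h'(−10/7) = 167/49, so s(2) = (−10/7) − (−384/343)/(167/49) = −1286/1169.

−1286/1169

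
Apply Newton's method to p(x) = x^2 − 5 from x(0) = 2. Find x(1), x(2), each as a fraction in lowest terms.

x(1) = 9/4, x(2) = 161/72

p'(x) = 2x.
p(2) = −1, p'(2) = 4, so x(1) = 2 − (−1)/4 = 9/4.
p(9/4) = 1/16, p'(9/4) = 9/2, so x(2) = (9/4) − (1/16)/(9/2) = 161/72.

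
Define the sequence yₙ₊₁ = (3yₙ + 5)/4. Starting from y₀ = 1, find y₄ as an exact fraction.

y₁ = (3·1 + 5)/4 = 2.
y₂ = (3·2 + 5)/4 = 11/4.
y₃ = (3·(11/4) + 5)/4 = 53/16.
y₄ = (3·(53/16) + 5)/4 = 239/64.

239/64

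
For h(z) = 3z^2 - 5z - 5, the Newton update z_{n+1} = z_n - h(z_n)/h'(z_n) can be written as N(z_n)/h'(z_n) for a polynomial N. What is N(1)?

8

h'(z) = 6z - 5.
N(z) = z·h'(z) - h(z) = z·(6z - 5) - (3z^2 - 5z - 5) = 3z^2 + 5.
N(1) = 8.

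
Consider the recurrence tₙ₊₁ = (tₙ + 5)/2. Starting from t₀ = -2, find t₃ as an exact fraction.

33/8

t₁ = ((-2) + 5)/2 = 3/2.
t₂ = ((3/2) + 5)/2 = 13/4.
t₃ = ((13/4) + 5)/2 = 33/8.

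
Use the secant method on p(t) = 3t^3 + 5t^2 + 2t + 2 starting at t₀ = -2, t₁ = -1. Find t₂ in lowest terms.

-5/4

p(-2) = -6, p(-1) = 2. t₂ = (-1) - 2·((-1) - (-2))/(2 - (-6)) = -5/4.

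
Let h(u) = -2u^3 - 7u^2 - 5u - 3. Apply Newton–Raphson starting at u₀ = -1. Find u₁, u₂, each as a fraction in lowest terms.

h'(u) = -6u^2 - 14u - 5.
h(-1) = -3, h'(-1) = 3, so u₁ = (-1) - (-3)/3 = 0.
h(0) = -3, h'(0) = -5, so u₂ = 0 - (-3)/(-5) = -3/5.

u₁ = 0, u₂ = -3/5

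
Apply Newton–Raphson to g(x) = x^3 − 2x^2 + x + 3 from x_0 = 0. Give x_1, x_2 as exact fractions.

x_1 = −3, x_2 = −15/8

g'(x) = 3x^2 − 4x + 1.
g(0) = 3, g'(0) = 1, so x_1 = 0 − 3/1 = −3.
g(−3) = −45, g'(−3) = 40, so x_2 = (−3) − (−45)/40 = −15/8.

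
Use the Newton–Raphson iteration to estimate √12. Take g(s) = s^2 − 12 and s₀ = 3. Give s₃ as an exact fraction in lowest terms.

g'(s) = 2s.
g(3) = −3, g'(3) = 6, so s₁ = 3 − (−3)/6 = 7/2.
g(7/2) = 1/4, g'(7/2) = 7, so s₂ = (7/2) − (1/4)/7 = 97/28.
g(97/28) = 1/784, g'(97/28) = 97/14, so s₃ = (97/28) − (1/784)/(97/14) = 18817/5432.

18817/5432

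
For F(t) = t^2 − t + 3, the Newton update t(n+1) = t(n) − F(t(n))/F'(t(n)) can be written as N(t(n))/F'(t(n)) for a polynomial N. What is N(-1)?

F'(t) = 2t − 1.
N(t) = t·F'(t) − F(t) = t·(2t − 1) − (t^2 − t + 3) = t^2 − 3.
N(-1) = −2.

−2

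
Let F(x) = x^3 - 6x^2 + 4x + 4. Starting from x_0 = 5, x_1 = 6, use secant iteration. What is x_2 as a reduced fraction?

F(5) = -1, F(6) = 28. x_2 = 6 - 28·(6 - 5)/(28 - (-1)) = 146/29.

146/29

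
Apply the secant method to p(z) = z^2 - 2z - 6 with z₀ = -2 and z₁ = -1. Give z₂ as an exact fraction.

p(-2) = 2, p(-1) = -3. z₂ = (-1) - (-3)·((-1) - (-2))/((-3) - 2) = -8/5.

-8/5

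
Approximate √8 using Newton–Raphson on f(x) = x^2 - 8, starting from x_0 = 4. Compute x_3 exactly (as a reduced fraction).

577/204

f'(x) = 2x.
f(4) = 8, f'(4) = 8, so x_1 = 4 - 8/8 = 3.
f(3) = 1, f'(3) = 6, so x_2 = 3 - 1/6 = 17/6.
f(17/6) = 1/36, f'(17/6) = 17/3, so x_3 = (17/6) - (1/36)/(17/3) = 577/204.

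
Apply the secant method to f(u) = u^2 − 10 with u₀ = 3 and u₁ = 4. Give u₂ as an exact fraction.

f(3) = −1, f(4) = 6. u₂ = 4 − 6·(4 − 3)/(6 − (−1)) = 22/7.

22/7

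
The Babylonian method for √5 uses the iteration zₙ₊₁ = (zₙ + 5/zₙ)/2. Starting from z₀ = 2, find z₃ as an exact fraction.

z₁ = (2 + 5/2)/2 = 9/4.
z₂ = (9/4 + 5/(9/4))/2 = 161/72.
z₃ = (161/72 + 5/(161/72))/2 = 51841/23184.

51841/23184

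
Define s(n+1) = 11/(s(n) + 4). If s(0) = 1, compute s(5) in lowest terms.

s(1) = 11/(1 + 4) = 11/5.
s(2) = 11/(11/5 + 4) = 55/31.
s(3) = 11/(55/31 + 4) = 341/179.
s(4) = 11/(341/179 + 4) = 1969/1057.
s(5) = 11/(1969/1057 + 4) = 11627/6197.

11627/6197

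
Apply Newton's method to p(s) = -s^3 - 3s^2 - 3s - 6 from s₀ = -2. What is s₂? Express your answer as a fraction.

p'(s) = -3s^2 - 6s - 3.
p(-2) = -4, p'(-2) = -3, so s₁ = (-2) - (-4)/(-3) = -10/3.
p(-10/3) = 208/27, p'(-10/3) = -49/3, so s₂ = (-10/3) - (208/27)/(-49/3) = -1262/441.

-1262/441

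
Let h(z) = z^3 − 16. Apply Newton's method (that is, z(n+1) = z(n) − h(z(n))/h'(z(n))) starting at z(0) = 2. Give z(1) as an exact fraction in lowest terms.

8/3

h'(z) = 3z^2.
h(2) = −8, h'(2) = 12, so z(1) = 2 − (−8)/12 = 8/3.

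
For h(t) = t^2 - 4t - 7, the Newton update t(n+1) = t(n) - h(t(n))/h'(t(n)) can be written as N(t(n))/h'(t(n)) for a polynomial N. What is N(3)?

16

h'(t) = 2t - 4.
N(t) = t·h'(t) - h(t) = t·(2t - 4) - (t^2 - 4t - 7) = t^2 + 7.
N(3) = 16.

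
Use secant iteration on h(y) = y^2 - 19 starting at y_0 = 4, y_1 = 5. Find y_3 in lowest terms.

h(4) = -3, h(5) = 6. y_2 = 5 - 6·(5 - 4)/(6 - (-3)) = 13/3.
h(5) = 6, h(13/3) = -2/9. y_3 = (13/3) - (-2/9)·((13/3) - 5)/((-2/9) - 6) = 61/14.

61/14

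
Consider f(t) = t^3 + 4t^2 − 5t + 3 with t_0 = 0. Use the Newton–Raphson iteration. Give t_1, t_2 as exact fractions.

t_1 = 3/5, t_2 = −141/110

f'(t) = 3t^2 + 8t − 5.
f(0) = 3, f'(0) = −5, so t_1 = 0 − 3/(−5) = 3/5.
f(3/5) = 207/125, f'(3/5) = 22/25, so t_2 = (3/5) − (207/125)/(22/25) = −141/110.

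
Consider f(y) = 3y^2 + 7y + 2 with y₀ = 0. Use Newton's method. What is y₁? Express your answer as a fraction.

−2/7

f'(y) = 6y + 7.
f(0) = 2, f'(0) = 7, so y₁ = 0 − 2/7 = −2/7.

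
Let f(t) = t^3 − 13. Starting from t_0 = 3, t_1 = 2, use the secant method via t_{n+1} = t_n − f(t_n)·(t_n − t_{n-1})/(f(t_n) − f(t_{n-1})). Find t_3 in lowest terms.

11659/4927

f(3) = 14, f(2) = −5. t_2 = 2 − (−5)·(2 − 3)/((−5) − 14) = 43/19.
f(2) = −5, f(43/19) = −9660/6859. t_3 = (43/19) − (−9660/6859)·((43/19) − 2)/((−9660/6859) − (−5)) = 11659/4927.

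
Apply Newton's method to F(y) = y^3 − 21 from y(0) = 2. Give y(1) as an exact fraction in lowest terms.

37/12

F'(y) = 3y^2.
F(2) = −13, F'(2) = 12, so y(1) = 2 − (−13)/12 = 37/12.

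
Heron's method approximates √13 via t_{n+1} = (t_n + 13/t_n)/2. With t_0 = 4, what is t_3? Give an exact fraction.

5597777/1552544

t_1 = (4 + 13/4)/2 = 29/8.
t_2 = (29/8 + 13/(29/8))/2 = 1673/464.
t_3 = (1673/464 + 13/(1673/464))/2 = 5597777/1552544.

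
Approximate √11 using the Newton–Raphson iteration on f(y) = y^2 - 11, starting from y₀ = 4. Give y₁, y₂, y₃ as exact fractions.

f'(y) = 2y.
f(4) = 5, f'(4) = 8, so y₁ = 4 - 5/8 = 27/8.
f(27/8) = 25/64, f'(27/8) = 27/4, so y₂ = (27/8) - (25/64)/(27/4) = 1433/432.
f(1433/432) = 625/186624, f'(1433/432) = 1433/216, so y₃ = (1433/432) - (625/186624)/(1433/216) = 4106353/1238112.

y₁ = 27/8, y₂ = 1433/432, y₃ = 4106353/1238112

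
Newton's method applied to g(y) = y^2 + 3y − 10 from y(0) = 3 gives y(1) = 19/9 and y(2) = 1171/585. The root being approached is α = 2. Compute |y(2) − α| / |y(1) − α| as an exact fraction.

1/65

y(1) − α = 19/9 − 2 = 1/9, so |y(1) − α| = 1/9.
y(2) − α = 1171/585 − 2 = 1/585, so |y(2) − α| = 1/585.
Ratio = (1/585) / (1/9) = 1/65.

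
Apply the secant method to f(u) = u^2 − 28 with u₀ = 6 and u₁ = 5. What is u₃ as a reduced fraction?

f(6) = 8, f(5) = −3. u₂ = 5 − (−3)·(5 − 6)/((−3) − 8) = 58/11.
f(5) = −3, f(58/11) = −24/121. u₃ = (58/11) − (−24/121)·((58/11) − 5)/((−24/121) − (−3)) = 598/113.

598/113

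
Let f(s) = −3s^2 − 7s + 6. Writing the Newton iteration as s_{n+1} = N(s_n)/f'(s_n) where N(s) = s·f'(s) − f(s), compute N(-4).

−54

f'(s) = −6s − 7.
N(s) = s·f'(s) − f(s) = s·(−6s − 7) − (−3s^2 − 7s + 6) = −3s^2 − 6.
N(-4) = −54.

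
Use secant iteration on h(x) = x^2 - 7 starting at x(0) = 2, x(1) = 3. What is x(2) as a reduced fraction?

h(2) = -3, h(3) = 2. x(2) = 3 - 2·(3 - 2)/(2 - (-3)) = 13/5.

13/5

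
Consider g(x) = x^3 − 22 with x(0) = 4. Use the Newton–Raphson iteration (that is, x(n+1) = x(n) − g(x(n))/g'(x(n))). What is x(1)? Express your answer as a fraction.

25/8

g'(x) = 3x^2.
g(4) = 42, g'(4) = 48, so x(1) = 4 − 42/48 = 25/8.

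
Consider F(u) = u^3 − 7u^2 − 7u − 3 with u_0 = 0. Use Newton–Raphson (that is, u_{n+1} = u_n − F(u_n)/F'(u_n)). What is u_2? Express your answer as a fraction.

F'(u) = 3u^2 − 14u − 7.
F(0) = −3, F'(0) = −7, so u_1 = 0 − (−3)/(−7) = −3/7.
F(−3/7) = −468/343, F'(−3/7) = −22/49, so u_2 = (−3/7) − (−468/343)/(−22/49) = −267/77.

−267/77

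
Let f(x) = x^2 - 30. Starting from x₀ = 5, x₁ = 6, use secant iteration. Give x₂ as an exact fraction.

f(5) = -5, f(6) = 6. x₂ = 6 - 6·(6 - 5)/(6 - (-5)) = 60/11.

60/11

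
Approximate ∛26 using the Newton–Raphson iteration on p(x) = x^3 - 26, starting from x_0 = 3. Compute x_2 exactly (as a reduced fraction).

767879/259200

p'(x) = 3x^2.
p(3) = 1, p'(3) = 27, so x_1 = 3 - 1/27 = 80/27.
p(80/27) = 242/19683, p'(80/27) = 6400/243, so x_2 = (80/27) - (242/19683)/(6400/243) = 767879/259200.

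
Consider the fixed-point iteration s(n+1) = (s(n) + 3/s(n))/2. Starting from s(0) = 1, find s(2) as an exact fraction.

s(1) = (1 + 3/1)/2 = 2.
s(2) = (2 + 3/2)/2 = 7/4.

7/4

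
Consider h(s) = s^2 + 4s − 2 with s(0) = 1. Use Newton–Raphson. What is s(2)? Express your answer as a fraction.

9/20

h'(s) = 2s + 4.
h(1) = 3, h'(1) = 6, so s(1) = 1 − 3/6 = 1/2.
h(1/2) = 1/4, h'(1/2) = 5, so s(2) = (1/2) − (1/4)/5 = 9/20.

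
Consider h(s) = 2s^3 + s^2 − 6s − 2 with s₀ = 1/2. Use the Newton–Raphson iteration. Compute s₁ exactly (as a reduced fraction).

−11/14

h'(s) = 6s^2 + 2s − 6.
h(1/2) = −9/2, h'(1/2) = −7/2, so s₁ = (1/2) − (−9/2)/(−7/2) = −11/14.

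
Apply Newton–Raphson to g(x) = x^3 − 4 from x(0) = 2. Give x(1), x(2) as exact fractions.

g'(x) = 3x^2.
g(2) = 4, g'(2) = 12, so x(1) = 2 − 4/12 = 5/3.
g(5/3) = 17/27, g'(5/3) = 25/3, so x(2) = (5/3) − (17/27)/(25/3) = 358/225.

x(1) = 5/3, x(2) = 358/225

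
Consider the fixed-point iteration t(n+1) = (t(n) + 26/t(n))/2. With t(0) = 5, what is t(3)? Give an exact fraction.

54100801/10610040

t(1) = (5 + 26/5)/2 = 51/10.
t(2) = (51/10 + 26/(51/10))/2 = 5201/1020.
t(3) = (5201/1020 + 26/(5201/1020))/2 = 54100801/10610040.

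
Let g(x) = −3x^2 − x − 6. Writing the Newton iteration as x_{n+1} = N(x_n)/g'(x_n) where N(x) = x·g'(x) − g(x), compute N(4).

g'(x) = −6x − 1.
N(x) = x·g'(x) − g(x) = x·(−6x − 1) − (−3x^2 − x − 6) = −3x^2 + 6.
N(4) = −42.

−42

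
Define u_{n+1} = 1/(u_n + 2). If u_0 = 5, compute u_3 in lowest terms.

15/37

u_1 = 1/(5 + 2) = 1/7.
u_2 = 1/(1/7 + 2) = 7/15.
u_3 = 1/(7/15 + 2) = 15/37.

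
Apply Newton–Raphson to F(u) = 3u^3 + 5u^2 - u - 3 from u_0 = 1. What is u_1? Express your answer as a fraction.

7/9

F'(u) = 9u^2 + 10u - 1.
F(1) = 4, F'(1) = 18, so u_1 = 1 - 4/18 = 7/9.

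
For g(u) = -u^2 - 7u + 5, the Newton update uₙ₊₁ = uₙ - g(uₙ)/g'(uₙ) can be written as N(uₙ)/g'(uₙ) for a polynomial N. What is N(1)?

g'(u) = -2u - 7.
N(u) = u·g'(u) - g(u) = u·(-2u - 7) - (-u^2 - 7u + 5) = -u^2 - 5.
N(1) = -6.

-6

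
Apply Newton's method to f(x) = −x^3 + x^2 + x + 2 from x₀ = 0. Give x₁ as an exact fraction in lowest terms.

f'(x) = −3x^2 + 2x + 1.
f(0) = 2, f'(0) = 1, so x₁ = 0 − 2/1 = −2.

−2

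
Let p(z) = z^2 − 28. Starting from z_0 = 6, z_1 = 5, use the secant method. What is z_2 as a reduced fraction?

58/11

p(6) = 8, p(5) = −3. z_2 = 5 − (−3)·(5 − 6)/((−3) − 8) = 58/11.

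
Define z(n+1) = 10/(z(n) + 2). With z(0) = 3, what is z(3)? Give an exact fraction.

z(1) = 10/(3 + 2) = 2.
z(2) = 10/(2 + 2) = 5/2.
z(3) = 10/(5/2 + 2) = 20/9.

20/9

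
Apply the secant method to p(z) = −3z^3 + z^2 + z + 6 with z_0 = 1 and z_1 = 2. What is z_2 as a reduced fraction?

22/17

p(1) = 5, p(2) = −12. z_2 = 2 − (−12)·(2 − 1)/((−12) − 5) = 22/17.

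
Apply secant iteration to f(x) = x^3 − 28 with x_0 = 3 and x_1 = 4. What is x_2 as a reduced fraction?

f(3) = −1, f(4) = 36. x_2 = 4 − 36·(4 − 3)/(36 − (−1)) = 112/37.

112/37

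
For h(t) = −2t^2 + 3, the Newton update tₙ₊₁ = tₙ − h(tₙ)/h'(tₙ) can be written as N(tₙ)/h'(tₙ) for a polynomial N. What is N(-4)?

−35

h'(t) = −4t.
N(t) = t·h'(t) − h(t) = t·(−4t) − (−2t^2 + 3) = −2t^2 − 3.
N(-4) = −35.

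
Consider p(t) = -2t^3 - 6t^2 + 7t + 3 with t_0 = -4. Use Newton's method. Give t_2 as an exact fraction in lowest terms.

-9209155/2414203

p'(t) = -6t^2 - 12t + 7.
p(-4) = 7, p'(-4) = -41, so t_1 = (-4) - 7/(-41) = -157/41.
p(-157/41) = 35476/68921, p'(-157/41) = -58883/1681, so t_2 = (-157/41) - (35476/68921)/(-58883/1681) = -9209155/2414203.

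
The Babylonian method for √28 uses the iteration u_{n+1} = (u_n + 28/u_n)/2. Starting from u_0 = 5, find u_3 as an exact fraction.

62921681/11891080

u_1 = (5 + 28/5)/2 = 53/10.
u_2 = (53/10 + 28/(53/10))/2 = 5609/1060.
u_3 = (5609/1060 + 28/(5609/1060))/2 = 62921681/11891080.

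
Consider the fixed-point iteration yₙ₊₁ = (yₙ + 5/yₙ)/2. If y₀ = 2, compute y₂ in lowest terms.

161/72

y₁ = (2 + 5/2)/2 = 9/4.
y₂ = (9/4 + 5/(9/4))/2 = 161/72.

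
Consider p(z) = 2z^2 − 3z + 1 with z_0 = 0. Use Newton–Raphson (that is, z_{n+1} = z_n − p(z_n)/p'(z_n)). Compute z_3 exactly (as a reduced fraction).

127/255

p'(z) = 4z − 3.
p(0) = 1, p'(0) = −3, so z_1 = 0 − 1/(−3) = 1/3.
p(1/3) = 2/9, p'(1/3) = −5/3, so z_2 = (1/3) − (2/9)/(−5/3) = 7/15.
p(7/15) = 8/225, p'(7/15) = −17/15, so z_3 = (7/15) − (8/225)/(−17/15) = 127/255.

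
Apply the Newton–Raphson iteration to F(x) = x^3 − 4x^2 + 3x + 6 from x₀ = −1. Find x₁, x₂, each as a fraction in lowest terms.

x₁ = −6/7, x₂ = −1166/1379

F'(x) = 3x^2 − 8x + 3.
F(−1) = −2, F'(−1) = 14, so x₁ = (−1) − (−2)/14 = −6/7.
F(−6/7) = −48/343, F'(−6/7) = 591/49, so x₂ = (−6/7) − (−48/343)/(591/49) = −1166/1379.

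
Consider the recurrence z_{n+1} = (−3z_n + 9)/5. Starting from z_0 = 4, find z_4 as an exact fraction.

936/625

z_1 = (−3·4 + 9)/5 = −3/5.
z_2 = (−3·(−3/5) + 9)/5 = 54/25.
z_3 = (−3·(54/25) + 9)/5 = 63/125.
z_4 = (−3·(63/125) + 9)/5 = 936/625.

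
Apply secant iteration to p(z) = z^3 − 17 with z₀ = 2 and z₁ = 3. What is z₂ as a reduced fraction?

p(2) = −9, p(3) = 10. z₂ = 3 − 10·(3 − 2)/(10 − (−9)) = 47/19.

47/19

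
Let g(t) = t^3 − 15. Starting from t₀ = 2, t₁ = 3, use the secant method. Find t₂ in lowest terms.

45/19

g(2) = −7, g(3) = 12. t₂ = 3 − 12·(3 − 2)/(12 − (−7)) = 45/19.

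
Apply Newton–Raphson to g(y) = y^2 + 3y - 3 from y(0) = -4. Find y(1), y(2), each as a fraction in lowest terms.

g'(y) = 2y + 3.
g(-4) = 1, g'(-4) = -5, so y(1) = (-4) - 1/(-5) = -19/5.
g(-19/5) = 1/25, g'(-19/5) = -23/5, so y(2) = (-19/5) - (1/25)/(-23/5) = -436/115.

y(1) = -19/5, y(2) = -436/115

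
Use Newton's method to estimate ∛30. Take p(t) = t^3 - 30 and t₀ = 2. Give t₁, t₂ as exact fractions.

p'(t) = 3t^2.
p(2) = -22, p'(2) = 12, so t₁ = 2 - (-22)/12 = 23/6.
p(23/6) = 5687/216, p'(23/6) = 529/12, so t₂ = (23/6) - (5687/216)/(529/12) = 15407/4761.

t₁ = 23/6, t₂ = 15407/4761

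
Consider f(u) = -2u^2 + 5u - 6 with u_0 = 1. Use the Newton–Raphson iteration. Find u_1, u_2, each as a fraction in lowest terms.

u_1 = 4, u_2 = 26/11

f'(u) = -4u + 5.
f(1) = -3, f'(1) = 1, so u_1 = 1 - (-3)/1 = 4.
f(4) = -18, f'(4) = -11, so u_2 = 4 - (-18)/(-11) = 26/11.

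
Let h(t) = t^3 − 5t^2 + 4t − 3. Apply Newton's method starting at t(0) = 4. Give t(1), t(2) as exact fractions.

t(1) = 17/4, t(2) = 2119/502

h'(t) = 3t^2 − 10t + 4.
h(4) = −3, h'(4) = 12, so t(1) = 4 − (−3)/12 = 17/4.
h(17/4) = 29/64, h'(17/4) = 251/16, so t(2) = (17/4) − (29/64)/(251/16) = 2119/502.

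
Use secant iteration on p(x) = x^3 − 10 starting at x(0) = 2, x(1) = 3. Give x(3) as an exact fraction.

p(2) = −2, p(3) = 17. x(2) = 3 − 17·(3 − 2)/(17 − (−2)) = 40/19.
p(3) = 17, p(40/19) = −4590/6859. x(3) = (40/19) − (−4590/6859)·((40/19) − 3)/((−4590/6859) − 17) = 15250/7129.

15250/7129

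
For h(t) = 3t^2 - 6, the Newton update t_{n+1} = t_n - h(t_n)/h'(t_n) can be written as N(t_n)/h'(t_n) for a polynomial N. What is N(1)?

h'(t) = 6t.
N(t) = t·h'(t) - h(t) = t·(6t) - (3t^2 - 6) = 3t^2 + 6.
N(1) = 9.

9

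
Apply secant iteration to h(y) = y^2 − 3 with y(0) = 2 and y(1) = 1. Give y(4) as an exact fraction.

h(2) = 1, h(1) = −2. y(2) = 1 − (−2)·(1 − 2)/((−2) − 1) = 5/3.
h(1) = −2, h(5/3) = −2/9. y(3) = (5/3) − (−2/9)·((5/3) − 1)/((−2/9) − (−2)) = 7/4.
h(5/3) = −2/9, h(7/4) = 1/16. y(4) = (7/4) − (1/16)·((7/4) − (5/3))/((1/16) − (−2/9)) = 71/41.

71/41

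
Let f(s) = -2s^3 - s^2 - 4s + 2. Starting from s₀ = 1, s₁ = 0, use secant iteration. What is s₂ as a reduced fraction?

f(1) = -5, f(0) = 2. s₂ = 0 - 2·(0 - 1)/(2 - (-5)) = 2/7.

2/7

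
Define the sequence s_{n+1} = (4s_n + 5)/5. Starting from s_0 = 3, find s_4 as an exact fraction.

s_1 = (4·3 + 5)/5 = 17/5.
s_2 = (4·(17/5) + 5)/5 = 93/25.
s_3 = (4·(93/25) + 5)/5 = 497/125.
s_4 = (4·(497/125) + 5)/5 = 2613/625.

2613/625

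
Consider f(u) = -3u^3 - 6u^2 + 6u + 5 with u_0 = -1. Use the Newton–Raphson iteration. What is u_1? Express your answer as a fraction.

f'(u) = -9u^2 - 12u + 6.
f(-1) = -4, f'(-1) = 9, so u_1 = (-1) - (-4)/9 = -5/9.

-5/9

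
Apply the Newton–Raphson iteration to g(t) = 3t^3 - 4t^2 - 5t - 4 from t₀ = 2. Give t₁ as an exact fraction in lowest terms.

g'(t) = 9t^2 - 8t - 5.
g(2) = -6, g'(2) = 15, so t₁ = 2 - (-6)/15 = 12/5.

12/5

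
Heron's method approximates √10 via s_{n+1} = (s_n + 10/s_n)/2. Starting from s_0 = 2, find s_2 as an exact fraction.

89/28

s_1 = (2 + 10/2)/2 = 7/2.
s_2 = (7/2 + 10/(7/2))/2 = 89/28.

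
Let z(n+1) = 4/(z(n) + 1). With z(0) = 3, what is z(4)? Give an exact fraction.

z(1) = 4/(3 + 1) = 1.
z(2) = 4/(1 + 1) = 2.
z(3) = 4/(2 + 1) = 4/3.
z(4) = 4/(4/3 + 1) = 12/7.

12/7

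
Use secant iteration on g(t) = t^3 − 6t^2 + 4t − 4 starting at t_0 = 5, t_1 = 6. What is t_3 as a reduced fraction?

g(5) = −9, g(6) = 20. t_2 = 6 − 20·(6 − 5)/(20 − (−9)) = 154/29.
g(6) = 20, g(154/29) = −53820/24389. t_3 = (154/29) − (−53820/24389)·((154/29) − 6)/((−53820/24389) − 20) = 7283/1354.

7283/1354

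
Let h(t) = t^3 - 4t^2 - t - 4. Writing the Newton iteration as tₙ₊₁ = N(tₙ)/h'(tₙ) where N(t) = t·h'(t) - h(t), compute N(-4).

-188

h'(t) = 3t^2 - 8t - 1.
N(t) = t·h'(t) - h(t) = t·(3t^2 - 8t - 1) - (t^3 - 4t^2 - t - 4) = 2t^3 - 4t^2 + 4.
N(-4) = -188.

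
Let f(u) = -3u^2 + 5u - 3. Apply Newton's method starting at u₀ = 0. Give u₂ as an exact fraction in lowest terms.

f'(u) = -6u + 5.
f(0) = -3, f'(0) = 5, so u₁ = 0 - (-3)/5 = 3/5.
f(3/5) = -27/25, f'(3/5) = 7/5, so u₂ = (3/5) - (-27/25)/(7/5) = 48/35.

48/35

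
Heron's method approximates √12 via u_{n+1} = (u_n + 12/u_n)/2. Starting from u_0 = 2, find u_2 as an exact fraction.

7/2

u_1 = (2 + 12/2)/2 = 4.
u_2 = (4 + 12/4)/2 = 7/2.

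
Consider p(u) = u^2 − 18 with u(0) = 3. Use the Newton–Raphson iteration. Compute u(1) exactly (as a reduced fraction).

p'(u) = 2u.
p(3) = −9, p'(3) = 6, so u(1) = 3 − (−9)/6 = 9/2.

9/2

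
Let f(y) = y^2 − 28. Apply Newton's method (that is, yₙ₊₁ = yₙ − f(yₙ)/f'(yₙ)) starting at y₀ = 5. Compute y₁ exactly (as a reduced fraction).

53/10

f'(y) = 2y.
f(5) = −3, f'(5) = 10, so y₁ = 5 − (−3)/10 = 53/10.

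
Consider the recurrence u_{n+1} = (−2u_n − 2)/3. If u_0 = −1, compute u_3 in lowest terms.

u_1 = (−2·(−1) − 2)/3 = 0.
u_2 = (−2·0 − 2)/3 = −2/3.
u_3 = (−2·(−2/3) − 2)/3 = −2/9.

−2/9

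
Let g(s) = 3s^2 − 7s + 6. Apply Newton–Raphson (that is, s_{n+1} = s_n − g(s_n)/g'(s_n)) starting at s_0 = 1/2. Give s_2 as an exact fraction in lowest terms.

g'(s) = 6s − 7.
g(1/2) = 13/4, g'(1/2) = −4, so s_1 = (1/2) − (13/4)/(−4) = 21/16.
g(21/16) = 507/256, g'(21/16) = 7/8, so s_2 = (21/16) − (507/256)/(7/8) = −213/224.

−213/224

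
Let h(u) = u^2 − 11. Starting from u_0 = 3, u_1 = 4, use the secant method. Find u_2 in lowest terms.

23/7

h(3) = −2, h(4) = 5. u_2 = 4 − 5·(4 − 3)/(5 − (−2)) = 23/7.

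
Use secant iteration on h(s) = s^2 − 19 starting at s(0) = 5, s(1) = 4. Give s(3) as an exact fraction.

109/25

h(5) = 6, h(4) = −3. s(2) = 4 − (−3)·(4 − 5)/((−3) − 6) = 13/3.
h(4) = −3, h(13/3) = −2/9. s(3) = (13/3) − (−2/9)·((13/3) − 4)/((−2/9) − (−3)) = 109/25.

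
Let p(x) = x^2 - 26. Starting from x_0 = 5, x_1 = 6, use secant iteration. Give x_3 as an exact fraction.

p(5) = -1, p(6) = 10. x_2 = 6 - 10·(6 - 5)/(10 - (-1)) = 56/11.
p(6) = 10, p(56/11) = -10/121. x_3 = (56/11) - (-10/121)·((56/11) - 6)/((-10/121) - 10) = 311/61.

311/61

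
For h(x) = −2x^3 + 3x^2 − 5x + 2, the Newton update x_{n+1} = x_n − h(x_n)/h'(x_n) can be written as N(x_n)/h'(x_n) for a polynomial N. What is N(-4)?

302

h'(x) = −6x^2 + 6x − 5.
N(x) = x·h'(x) − h(x) = x·(−6x^2 + 6x − 5) − (−2x^3 + 3x^2 − 5x + 2) = −4x^3 + 3x^2 − 2.
N(-4) = 302.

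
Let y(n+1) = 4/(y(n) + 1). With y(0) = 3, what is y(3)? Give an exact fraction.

y(1) = 4/(3 + 1) = 1.
y(2) = 4/(1 + 1) = 2.
y(3) = 4/(2 + 1) = 4/3.

4/3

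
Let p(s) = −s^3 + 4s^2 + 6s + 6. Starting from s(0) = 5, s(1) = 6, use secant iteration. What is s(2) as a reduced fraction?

p(5) = 11, p(6) = −30. s(2) = 6 − (−30)·(6 − 5)/((−30) − 11) = 216/41.

216/41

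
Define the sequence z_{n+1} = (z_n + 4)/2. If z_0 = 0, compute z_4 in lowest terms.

z_1 = (0 + 4)/2 = 2.
z_2 = (2 + 4)/2 = 3.
z_3 = (3 + 4)/2 = 7/2.
z_4 = ((7/2) + 4)/2 = 15/4.

15/4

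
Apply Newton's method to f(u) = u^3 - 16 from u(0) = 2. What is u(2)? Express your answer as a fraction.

91/36

f'(u) = 3u^2.
f(2) = -8, f'(2) = 12, so u(1) = 2 - (-8)/12 = 8/3.
f(8/3) = 80/27, f'(8/3) = 64/3, so u(2) = (8/3) - (80/27)/(64/3) = 91/36.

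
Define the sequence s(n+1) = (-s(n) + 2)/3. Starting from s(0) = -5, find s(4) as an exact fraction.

s(1) = (-(-5) + 2)/3 = 7/3.
s(2) = (-(7/3) + 2)/3 = -1/9.
s(3) = (-(-1/9) + 2)/3 = 19/27.
s(4) = (-(19/27) + 2)/3 = 35/81.

35/81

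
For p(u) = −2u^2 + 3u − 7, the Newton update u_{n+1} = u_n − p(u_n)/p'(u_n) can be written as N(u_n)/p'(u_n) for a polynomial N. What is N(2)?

p'(u) = −4u + 3.
N(u) = u·p'(u) − p(u) = u·(−4u + 3) − (−2u^2 + 3u − 7) = −2u^2 + 7.
N(2) = −1.

−1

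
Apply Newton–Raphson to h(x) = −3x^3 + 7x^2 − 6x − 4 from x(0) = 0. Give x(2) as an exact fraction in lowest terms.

h'(x) = −9x^2 + 14x − 6.
h(0) = −4, h'(0) = −6, so x(1) = 0 − (−4)/(−6) = −2/3.
h(−2/3) = 4, h'(−2/3) = −58/3, so x(2) = (−2/3) − 4/(−58/3) = −40/87.

−40/87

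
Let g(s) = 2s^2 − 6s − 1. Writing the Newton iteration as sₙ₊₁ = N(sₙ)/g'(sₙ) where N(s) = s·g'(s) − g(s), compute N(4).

g'(s) = 4s − 6.
N(s) = s·g'(s) − g(s) = s·(4s − 6) − (2s^2 − 6s − 1) = 2s^2 + 1.
N(4) = 33.

33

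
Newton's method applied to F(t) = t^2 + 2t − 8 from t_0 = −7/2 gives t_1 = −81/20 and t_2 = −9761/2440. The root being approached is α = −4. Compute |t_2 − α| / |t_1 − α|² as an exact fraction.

t_1 − α = −81/20 − (−4) = −81/20 + 4 = −1/20, so |t_1 − α| = 1/20.
t_2 − α = −9761/2440 − (−4) = −9761/2440 + 4 = −1/2440, so |t_2 − α| = 1/2440.
|t_1 − α|² = 1/400.
Ratio = (1/2440) / (1/400) = 10/61.

10/61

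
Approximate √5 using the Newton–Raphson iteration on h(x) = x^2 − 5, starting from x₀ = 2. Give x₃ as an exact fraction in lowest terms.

51841/23184

h'(x) = 2x.
h(2) = −1, h'(2) = 4, so x₁ = 2 − (−1)/4 = 9/4.
h(9/4) = 1/16, h'(9/4) = 9/2, so x₂ = (9/4) − (1/16)/(9/2) = 161/72.
h(161/72) = 1/5184, h'(161/72) = 161/36, so x₃ = (161/72) − (1/5184)/(161/36) = 51841/23184.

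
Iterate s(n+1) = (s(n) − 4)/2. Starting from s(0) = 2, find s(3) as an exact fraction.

s(1) = (2 − 4)/2 = −1.
s(2) = ((−1) − 4)/2 = −5/2.
s(3) = ((−5/2) − 4)/2 = −13/4.

−13/4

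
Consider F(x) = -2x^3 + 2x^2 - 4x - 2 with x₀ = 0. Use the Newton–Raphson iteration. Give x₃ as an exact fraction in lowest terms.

-161/410

F'(x) = -6x^2 + 4x - 4.
F(0) = -2, F'(0) = -4, so x₁ = 0 - (-2)/(-4) = -1/2.
F(-1/2) = 3/4, F'(-1/2) = -15/2, so x₂ = (-1/2) - (3/4)/(-15/2) = -2/5.
F(-2/5) = 6/125, F'(-2/5) = -164/25, so x₃ = (-2/5) - (6/125)/(-164/25) = -161/410.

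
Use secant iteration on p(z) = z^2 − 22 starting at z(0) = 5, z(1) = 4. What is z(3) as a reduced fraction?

p(5) = 3, p(4) = −6. z(2) = 4 − (−6)·(4 − 5)/((−6) − 3) = 14/3.
p(4) = −6, p(14/3) = −2/9. z(3) = (14/3) − (−2/9)·((14/3) − 4)/((−2/9) − (−6)) = 61/13.

61/13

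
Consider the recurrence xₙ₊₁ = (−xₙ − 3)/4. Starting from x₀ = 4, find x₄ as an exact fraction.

x₁ = (−4 − 3)/4 = −7/4.
x₂ = (−(−7/4) − 3)/4 = −5/16.
x₃ = (−(−5/16) − 3)/4 = −43/64.
x₄ = (−(−43/64) − 3)/4 = −149/256.

−149/256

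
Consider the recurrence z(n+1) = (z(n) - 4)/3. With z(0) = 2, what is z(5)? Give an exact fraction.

z(1) = (2 - 4)/3 = -2/3.
z(2) = ((-2/3) - 4)/3 = -14/9.
z(3) = ((-14/9) - 4)/3 = -50/27.
z(4) = ((-50/27) - 4)/3 = -158/81.
z(5) = ((-158/81) - 4)/3 = -482/243.

-482/243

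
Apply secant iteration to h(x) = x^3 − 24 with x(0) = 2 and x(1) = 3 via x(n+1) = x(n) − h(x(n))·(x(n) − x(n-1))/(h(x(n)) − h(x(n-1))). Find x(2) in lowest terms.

h(2) = −16, h(3) = 3. x(2) = 3 − 3·(3 − 2)/(3 − (−16)) = 54/19.

54/19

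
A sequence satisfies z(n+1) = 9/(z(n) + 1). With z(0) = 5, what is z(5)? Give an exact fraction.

z(1) = 9/(5 + 1) = 3/2.
z(2) = 9/(3/2 + 1) = 18/5.
z(3) = 9/(18/5 + 1) = 45/23.
z(4) = 9/(45/23 + 1) = 207/68.
z(5) = 9/(207/68 + 1) = 612/275.

612/275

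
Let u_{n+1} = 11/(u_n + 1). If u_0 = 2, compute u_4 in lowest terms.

517/201

u_1 = 11/(2 + 1) = 11/3.
u_2 = 11/(11/3 + 1) = 33/14.
u_3 = 11/(33/14 + 1) = 154/47.
u_4 = 11/(154/47 + 1) = 517/201.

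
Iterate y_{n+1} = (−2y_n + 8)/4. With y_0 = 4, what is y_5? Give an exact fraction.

5/4

y_1 = (−2·4 + 8)/4 = 0.
y_2 = (−2·0 + 8)/4 = 2.
y_3 = (−2·2 + 8)/4 = 1.
y_4 = (−2·1 + 8)/4 = 3/2.
y_5 = (−2·(3/2) + 8)/4 = 5/4.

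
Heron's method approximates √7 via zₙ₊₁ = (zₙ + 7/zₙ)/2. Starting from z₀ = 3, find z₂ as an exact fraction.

z₁ = (3 + 7/3)/2 = 8/3.
z₂ = (8/3 + 7/(8/3))/2 = 127/48.

127/48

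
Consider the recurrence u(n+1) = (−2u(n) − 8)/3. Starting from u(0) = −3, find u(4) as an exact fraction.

−152/81

u(1) = (−2·(−3) − 8)/3 = −2/3.
u(2) = (−2·(−2/3) − 8)/3 = −20/9.
u(3) = (−2·(−20/9) − 8)/3 = −32/27.
u(4) = (−2·(−32/27) − 8)/3 = −152/81.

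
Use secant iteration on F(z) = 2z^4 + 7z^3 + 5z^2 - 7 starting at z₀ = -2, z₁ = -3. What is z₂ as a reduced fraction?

F(-2) = -11, F(-3) = 11. z₂ = (-3) - 11·((-3) - (-2))/(11 - (-11)) = -5/2.

-5/2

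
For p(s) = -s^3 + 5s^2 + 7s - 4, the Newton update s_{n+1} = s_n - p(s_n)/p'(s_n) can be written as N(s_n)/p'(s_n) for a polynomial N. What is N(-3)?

103

p'(s) = -3s^2 + 10s + 7.
N(s) = s·p'(s) - p(s) = s·(-3s^2 + 10s + 7) - (-s^3 + 5s^2 + 7s - 4) = -2s^3 + 5s^2 + 4.
N(-3) = 103.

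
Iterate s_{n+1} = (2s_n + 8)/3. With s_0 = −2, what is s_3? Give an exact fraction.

s_1 = (2·(−2) + 8)/3 = 4/3.
s_2 = (2·(4/3) + 8)/3 = 32/9.
s_3 = (2·(32/9) + 8)/3 = 136/27.

136/27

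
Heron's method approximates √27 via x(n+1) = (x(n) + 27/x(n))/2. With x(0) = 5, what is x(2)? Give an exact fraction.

1351/260

x(1) = (5 + 27/5)/2 = 26/5.
x(2) = (26/5 + 27/(26/5))/2 = 1351/260.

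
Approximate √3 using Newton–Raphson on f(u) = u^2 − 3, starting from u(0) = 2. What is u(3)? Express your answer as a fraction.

f'(u) = 2u.
f(2) = 1, f'(2) = 4, so u(1) = 2 − 1/4 = 7/4.
f(7/4) = 1/16, f'(7/4) = 7/2, so u(2) = (7/4) − (1/16)/(7/2) = 97/56.
f(97/56) = 1/3136, f'(97/56) = 97/28, so u(3) = (97/56) − (1/3136)/(97/28) = 18817/10864.

18817/10864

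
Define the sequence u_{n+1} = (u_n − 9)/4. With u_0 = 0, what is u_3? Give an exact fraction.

−189/64

u_1 = (0 − 9)/4 = −9/4.
u_2 = ((−9/4) − 9)/4 = −45/16.
u_3 = ((−45/16) − 9)/4 = −189/64.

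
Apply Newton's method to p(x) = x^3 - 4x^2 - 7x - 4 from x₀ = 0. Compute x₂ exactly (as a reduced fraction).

p'(x) = 3x^2 - 8x - 7.
p(0) = -4, p'(0) = -7, so x₁ = 0 - (-4)/(-7) = -4/7.
p(-4/7) = -512/343, p'(-4/7) = -71/49, so x₂ = (-4/7) - (-512/343)/(-71/49) = -796/497.

-796/497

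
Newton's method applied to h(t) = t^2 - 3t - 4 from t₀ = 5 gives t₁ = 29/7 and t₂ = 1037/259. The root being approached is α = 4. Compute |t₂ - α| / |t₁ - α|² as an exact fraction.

t₁ - α = 29/7 - 4 = 1/7, so |t₁ - α| = 1/7.
t₂ - α = 1037/259 - 4 = 1/259, so |t₂ - α| = 1/259.
|t₁ - α|² = 1/49.
Ratio = (1/259) / (1/49) = 7/37.

7/37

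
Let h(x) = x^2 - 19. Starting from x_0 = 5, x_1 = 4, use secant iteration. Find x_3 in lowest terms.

h(5) = 6, h(4) = -3. x_2 = 4 - (-3)·(4 - 5)/((-3) - 6) = 13/3.
h(4) = -3, h(13/3) = -2/9. x_3 = (13/3) - (-2/9)·((13/3) - 4)/((-2/9) - (-3)) = 109/25.

109/25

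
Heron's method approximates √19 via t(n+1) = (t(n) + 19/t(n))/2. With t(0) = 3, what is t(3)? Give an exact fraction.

268753/61656

t(1) = (3 + 19/3)/2 = 14/3.
t(2) = (14/3 + 19/(14/3))/2 = 367/84.
t(3) = (367/84 + 19/(367/84))/2 = 268753/61656.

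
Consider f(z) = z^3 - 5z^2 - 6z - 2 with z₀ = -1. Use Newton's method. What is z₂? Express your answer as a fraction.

f'(z) = 3z^2 - 10z - 6.
f(-1) = -2, f'(-1) = 7, so z₁ = (-1) - (-2)/7 = -5/7.
f(-5/7) = -216/343, f'(-5/7) = 131/49, so z₂ = (-5/7) - (-216/343)/(131/49) = -439/917.

-439/917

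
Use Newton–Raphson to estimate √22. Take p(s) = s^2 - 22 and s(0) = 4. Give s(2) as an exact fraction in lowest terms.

713/152

p'(s) = 2s.
p(4) = -6, p'(4) = 8, so s(1) = 4 - (-6)/8 = 19/4.
p(19/4) = 9/16, p'(19/4) = 19/2, so s(2) = (19/4) - (9/16)/(19/2) = 713/152.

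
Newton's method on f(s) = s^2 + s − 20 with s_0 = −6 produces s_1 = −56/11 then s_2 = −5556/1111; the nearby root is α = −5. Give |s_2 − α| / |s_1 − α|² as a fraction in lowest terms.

11/101

s_1 − α = −56/11 − (−5) = −56/11 + 5 = −1/11, so |s_1 − α| = 1/11.
s_2 − α = −5556/1111 − (−5) = −5556/1111 + 5 = −1/1111, so |s_2 − α| = 1/1111.
|s_1 − α|² = 1/121.
Ratio = (1/1111) / (1/121) = 11/101.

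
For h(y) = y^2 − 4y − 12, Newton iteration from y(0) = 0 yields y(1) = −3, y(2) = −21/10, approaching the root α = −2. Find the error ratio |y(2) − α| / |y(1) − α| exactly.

1/10

y(1) − α = −3 − (−2) = −3 + 2 = −1, so |y(1) − α| = 1.
y(2) − α = −21/10 − (−2) = −21/10 + 2 = −1/10, so |y(2) − α| = 1/10.
Ratio = (1/10) / 1 = 1/10.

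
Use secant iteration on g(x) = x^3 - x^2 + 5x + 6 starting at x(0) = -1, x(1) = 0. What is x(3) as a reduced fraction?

g(-1) = -1, g(0) = 6. x(2) = 0 - 6·(0 - (-1))/(6 - (-1)) = -6/7.
g(0) = 6, g(-6/7) = 120/343. x(3) = (-6/7) - (120/343)·((-6/7) - 0)/((120/343) - 6) = -294/323.

-294/323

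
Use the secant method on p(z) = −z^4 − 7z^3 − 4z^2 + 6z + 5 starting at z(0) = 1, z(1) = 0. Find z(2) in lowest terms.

p(1) = −1, p(0) = 5. z(2) = 0 − 5·(0 − 1)/(5 − (−1)) = 5/6.

5/6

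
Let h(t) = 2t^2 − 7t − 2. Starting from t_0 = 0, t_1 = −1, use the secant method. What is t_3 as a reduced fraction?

h(0) = −2, h(−1) = 7. t_2 = (−1) − 7·((−1) − 0)/(7 − (−2)) = −2/9.
h(−1) = 7, h(−2/9) = −28/81. t_3 = (−2/9) − (−28/81)·((−2/9) − (−1))/((−28/81) − 7) = −22/85.

−22/85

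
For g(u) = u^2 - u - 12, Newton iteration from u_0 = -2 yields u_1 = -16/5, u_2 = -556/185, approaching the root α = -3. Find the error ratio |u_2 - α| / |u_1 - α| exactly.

u_1 - α = -16/5 - (-3) = -16/5 + 3 = -1/5, so |u_1 - α| = 1/5.
u_2 - α = -556/185 - (-3) = -556/185 + 3 = -1/185, so |u_2 - α| = 1/185.
Ratio = (1/185) / (1/5) = 1/37.

1/37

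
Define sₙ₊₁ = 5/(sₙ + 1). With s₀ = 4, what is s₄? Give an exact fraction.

35/17

s₁ = 5/(4 + 1) = 1.
s₂ = 5/(1 + 1) = 5/2.
s₃ = 5/(5/2 + 1) = 10/7.
s₄ = 5/(10/7 + 1) = 35/17.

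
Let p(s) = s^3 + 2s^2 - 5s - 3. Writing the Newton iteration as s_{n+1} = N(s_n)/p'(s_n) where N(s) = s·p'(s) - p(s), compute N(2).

p'(s) = 3s^2 + 4s - 5.
N(s) = s·p'(s) - p(s) = s·(3s^2 + 4s - 5) - (s^3 + 2s^2 - 5s - 3) = 2s^3 + 2s^2 + 3.
N(2) = 27.

27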